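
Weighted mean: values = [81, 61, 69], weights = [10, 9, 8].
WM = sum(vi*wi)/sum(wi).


Numerator = 81*10 + 61*9 + 69*8 = 1911
Denominator = 10 + 9 + 8 = 27
WM = 1911/27 = 70.7778

WM = 70.7778


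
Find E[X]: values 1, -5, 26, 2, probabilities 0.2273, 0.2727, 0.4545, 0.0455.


E[X] = 1*0.2273 - 5*0.2727 + 26*0.4545 + 2*0.0455
= 0.2273 - 1.3635 + 11.8170 + 0.0910
= 10.7718

E[X] = 10.7718


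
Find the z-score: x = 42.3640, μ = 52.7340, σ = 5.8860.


z = (42.3640 - 52.7340)/5.8860
= -10.3700/5.8860
= -1.7618

z = -1.7618


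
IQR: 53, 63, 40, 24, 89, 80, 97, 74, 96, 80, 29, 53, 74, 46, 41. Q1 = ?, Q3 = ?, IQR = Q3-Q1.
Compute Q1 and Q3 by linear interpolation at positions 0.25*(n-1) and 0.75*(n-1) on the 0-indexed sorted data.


Sorted: 24, 29, 40, 41, 46, 53, 53, 63, 74, 74, 80, 80, 89, 96, 97
Q1 (25th %ile) = 43.5000
Q3 (75th %ile) = 80.0000
IQR = 80.0000 - 43.5000 = 36.5000

IQR = 36.5000


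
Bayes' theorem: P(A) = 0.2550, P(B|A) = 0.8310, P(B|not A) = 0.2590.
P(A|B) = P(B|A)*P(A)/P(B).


P(B) = P(B|A)*P(A) + P(B|A')*P(A')
= 0.8310*0.2550 + 0.2590*0.7450
= 0.211905 + 0.192955 = 0.404860
P(A|B) = 0.211905/0.404860 = 0.5234

P(A|B) = 0.5234


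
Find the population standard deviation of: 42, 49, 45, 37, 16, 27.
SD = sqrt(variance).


Mean = 36.0000
Variance = 128.0000
SD = sqrt(128.0000) = 11.3137

SD = 11.3137


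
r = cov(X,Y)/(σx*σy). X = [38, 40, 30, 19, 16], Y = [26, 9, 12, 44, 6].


Mean X = 28.6000, Mean Y = 19.4000
SD X = 9.707729, SD Y = 14.079773
Cov = -26.840000
r = -26.840000/(9.707729*14.079773) = -0.1964

r = -0.1964


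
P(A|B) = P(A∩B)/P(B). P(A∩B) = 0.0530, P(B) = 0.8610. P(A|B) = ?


P(A|B) = 0.0530/0.8610 = 0.0616

P(A|B) = 0.0616


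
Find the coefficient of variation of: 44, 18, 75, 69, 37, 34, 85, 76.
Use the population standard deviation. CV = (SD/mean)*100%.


Mean = 54.7500
SD = 22.8897
CV = (22.8897/54.7500)*100 = 41.8076%

CV = 41.8076%


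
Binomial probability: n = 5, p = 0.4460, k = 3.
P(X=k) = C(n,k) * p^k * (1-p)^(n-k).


C(5,3) = 10
p^3 = 0.088717
(1-p)^2 = 0.306916
P = 10 * 0.088717 * 0.306916 = 0.2723

P(X=3) = 0.2723


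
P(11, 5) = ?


P(11,5) = 11!/6!
= 39916800/720
= 55440

P(11,5) = 55440


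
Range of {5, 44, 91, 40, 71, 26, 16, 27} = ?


Max = 91, Min = 5
Range = 91 - 5 = 86

Range = 86


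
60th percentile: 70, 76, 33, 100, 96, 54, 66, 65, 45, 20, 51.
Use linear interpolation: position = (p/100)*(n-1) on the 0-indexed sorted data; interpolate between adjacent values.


Sorted: 20, 33, 45, 51, 54, 65, 66, 70, 76, 96, 100
n = 11
Index = 60/100 * 10 = 6.0000
Lower = data[6] = 66, Upper = data[7] = 70
P60 = 66 + 0*(4) = 66.0000

P60 = 66.0000


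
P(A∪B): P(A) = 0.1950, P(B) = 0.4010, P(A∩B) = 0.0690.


P(A∪B) = 0.1950 + 0.4010 - 0.0690
= 0.5960 - 0.0690
= 0.5270

P(A∪B) = 0.5270


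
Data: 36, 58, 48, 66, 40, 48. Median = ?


Sorted: 36, 40, 48, 48, 58, 66
n = 6 (even)
Middle values: 48 and 48
Median = (48+48)/2 = 48.0000

Median = 48.0000


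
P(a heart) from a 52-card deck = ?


13 hearts in 52 cards
P = 13/52 = 0.2500

P = 0.2500


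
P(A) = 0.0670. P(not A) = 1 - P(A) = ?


P(not A) = 1 - 0.0670 = 0.9330

P(not A) = 0.9330


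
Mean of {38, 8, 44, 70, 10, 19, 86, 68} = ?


Sum = 38 + 8 + 44 + 70 + 10 + 19 + 86 + 68 = 343
n = 8
Mean = 343/8 = 42.8750

Mean = 42.8750


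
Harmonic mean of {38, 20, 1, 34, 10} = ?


Sum of reciprocals = 1/38 + 1/20 + 1/1 + 1/34 + 1/10 = 1.205728
HM = 5/1.205728 = 4.1469

HM = 4.1469


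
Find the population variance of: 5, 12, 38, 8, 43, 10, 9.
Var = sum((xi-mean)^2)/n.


Mean = 17.8571
Squared deviations: 165.3061, 34.3061, 405.7347, 97.1633, 632.1633, 61.7347, 78.4490
Sum = 1474.8571
Variance = 1474.8571/7 = 210.6939

Variance = 210.6939


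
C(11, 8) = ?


C(11,8) = 11!/(8! × 3!)
= 39916800/(40320 × 6)
= 165

C(11,8) = 165


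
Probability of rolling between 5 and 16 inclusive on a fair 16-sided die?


Favorable outcomes (5 ≤ roll ≤ 16): 12
Total outcomes = 16
P = 12/16 = 0.7500

P = 0.7500


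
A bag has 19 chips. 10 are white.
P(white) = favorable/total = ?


P = 10/19 = 0.5263

P = 0.5263


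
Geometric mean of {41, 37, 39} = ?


Product = 41 × 37 × 39 = 59163
GM = 59163^(1/3) = 38.9658

GM = 38.9658


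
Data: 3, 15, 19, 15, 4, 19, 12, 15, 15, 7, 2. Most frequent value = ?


Frequencies: 2:1, 3:1, 4:1, 7:1, 12:1, 15:4, 19:2
Max frequency = 4
Mode = 15

Mode = 15


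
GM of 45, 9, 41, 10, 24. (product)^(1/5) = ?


Product = 45 × 9 × 41 × 10 × 24 = 3985200
GM = 3985200^(1/5) = 20.8973

GM = 20.8973


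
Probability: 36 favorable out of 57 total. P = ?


P = 36/57 = 0.6316

P = 0.6316


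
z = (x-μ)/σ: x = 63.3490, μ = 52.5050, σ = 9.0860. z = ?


z = (63.3490 - 52.5050)/9.0860
= 10.8440/9.0860
= 1.1935

z = 1.1935


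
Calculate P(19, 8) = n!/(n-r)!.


P(19,8) = 19!/11!
= 121645100408832000/39916800
= 3047466240

P(19,8) = 3047466240


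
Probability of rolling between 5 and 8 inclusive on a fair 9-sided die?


Favorable outcomes (5 ≤ roll ≤ 8): 4
Total outcomes = 9
P = 4/9 = 0.4444

P = 0.4444


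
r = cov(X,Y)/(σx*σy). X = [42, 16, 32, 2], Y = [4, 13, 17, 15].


Mean X = 23.0000, Mean Y = 12.2500
SD X = 15.264338, SD Y = 4.968652
Cov = -44.250000
r = -44.250000/(15.264338*4.968652) = -0.5834

r = -0.5834


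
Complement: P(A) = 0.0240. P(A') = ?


P(not A) = 1 - 0.0240 = 0.9760

P(not A) = 0.9760


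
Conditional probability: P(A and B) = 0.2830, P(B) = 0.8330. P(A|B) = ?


P(A|B) = 0.2830/0.8330 = 0.3397

P(A|B) = 0.3397


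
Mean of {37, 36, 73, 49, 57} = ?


Sum = 37 + 36 + 73 + 49 + 57 = 252
n = 5
Mean = 252/5 = 50.4000

Mean = 50.4000


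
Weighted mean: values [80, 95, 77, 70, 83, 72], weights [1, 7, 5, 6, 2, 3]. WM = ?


Numerator = 80*1 + 95*7 + 77*5 + 70*6 + 83*2 + 72*3 = 1932
Denominator = 1 + 7 + 5 + 6 + 2 + 3 = 24
WM = 1932/24 = 80.5000

WM = 80.5000


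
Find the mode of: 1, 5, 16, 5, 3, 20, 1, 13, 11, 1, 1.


Frequencies: 1:4, 3:1, 5:2, 11:1, 13:1, 16:1, 20:1
Max frequency = 4
Mode = 1

Mode = 1


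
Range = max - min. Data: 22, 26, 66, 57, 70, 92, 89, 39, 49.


Max = 92, Min = 22
Range = 92 - 22 = 70

Range = 70


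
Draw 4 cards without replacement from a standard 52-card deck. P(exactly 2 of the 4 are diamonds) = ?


Hypergeometric: P(X=2) = C(13,2)·C(39,2) / C(52,4)
= 78 × 741 / 270725
= 57798/270725 = 0.2135

P = 0.2135


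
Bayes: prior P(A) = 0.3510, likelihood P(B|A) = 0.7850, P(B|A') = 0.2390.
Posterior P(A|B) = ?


P(B) = P(B|A)*P(A) + P(B|A')*P(A')
= 0.7850*0.3510 + 0.2390*0.6490
= 0.275535 + 0.155111 = 0.430646
P(A|B) = 0.275535/0.430646 = 0.6398

P(A|B) = 0.6398


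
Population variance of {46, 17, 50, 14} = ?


Mean = 31.7500
Squared deviations: 203.0625, 217.5625, 333.0625, 315.0625
Sum = 1068.7500
Variance = 1068.7500/4 = 267.1875

Variance = 267.1875


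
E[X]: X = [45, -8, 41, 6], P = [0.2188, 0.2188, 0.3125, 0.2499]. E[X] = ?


E[X] = 45*0.2188 - 8*0.2188 + 41*0.3125 + 6*0.2499
= 9.8460 - 1.7504 + 12.8125 + 1.4994
= 22.4075

E[X] = 22.4075


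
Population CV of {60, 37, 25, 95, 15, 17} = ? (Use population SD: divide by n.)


Mean = 41.5000
SD = 28.2828
CV = (28.2828/41.5000)*100 = 68.1513%

CV = 68.1513%


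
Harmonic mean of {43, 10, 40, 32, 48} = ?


Sum of reciprocals = 1/43 + 1/10 + 1/40 + 1/32 + 1/48 = 0.200339
HM = 5/0.200339 = 24.9577

HM = 24.9577


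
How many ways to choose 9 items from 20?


C(20,9) = 20!/(9! × 11!)
= 2432902008176640000/(362880 × 39916800)
= 167960

C(20,9) = 167960


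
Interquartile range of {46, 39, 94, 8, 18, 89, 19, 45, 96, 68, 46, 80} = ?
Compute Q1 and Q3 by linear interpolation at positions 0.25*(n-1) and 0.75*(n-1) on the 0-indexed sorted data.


Sorted: 8, 18, 19, 39, 45, 46, 46, 68, 80, 89, 94, 96
Q1 (25th %ile) = 34.0000
Q3 (75th %ile) = 82.2500
IQR = 82.2500 - 34.0000 = 48.2500

IQR = 48.2500


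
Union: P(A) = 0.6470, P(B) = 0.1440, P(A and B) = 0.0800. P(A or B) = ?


P(A∪B) = 0.6470 + 0.1440 - 0.0800
= 0.7910 - 0.0800
= 0.7110

P(A∪B) = 0.7110


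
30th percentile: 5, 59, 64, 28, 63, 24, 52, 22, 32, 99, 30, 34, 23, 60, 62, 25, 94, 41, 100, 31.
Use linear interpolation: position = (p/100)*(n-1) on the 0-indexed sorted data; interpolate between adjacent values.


Sorted: 5, 22, 23, 24, 25, 28, 30, 31, 32, 34, 41, 52, 59, 60, 62, 63, 64, 94, 99, 100
n = 20
Index = 30/100 * 19 = 5.7000
Lower = data[5] = 28, Upper = data[6] = 30
P30 = 28 + 0.7000*(2) = 29.4000

P30 = 29.4000


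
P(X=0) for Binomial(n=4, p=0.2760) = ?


C(4,0) = 1
p^0 = 1.000000
(1-p)^4 = 0.274760
P = 1 * 1.000000 * 0.274760 = 0.2748

P(X=0) = 0.2748


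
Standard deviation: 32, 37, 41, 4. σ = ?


Mean = 28.5000
Variance = 210.2500
SD = sqrt(210.2500) = 14.5000

SD = 14.5000


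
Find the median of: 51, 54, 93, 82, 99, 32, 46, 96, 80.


Sorted: 32, 46, 51, 54, 80, 82, 93, 96, 99
n = 9 (odd)
Middle value = 80

Median = 80


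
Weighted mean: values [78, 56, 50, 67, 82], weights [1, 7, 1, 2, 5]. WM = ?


Numerator = 78*1 + 56*7 + 50*1 + 67*2 + 82*5 = 1064
Denominator = 1 + 7 + 1 + 2 + 5 = 16
WM = 1064/16 = 66.5000

WM = 66.5000


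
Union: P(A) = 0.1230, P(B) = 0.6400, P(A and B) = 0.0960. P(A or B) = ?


P(A∪B) = 0.1230 + 0.6400 - 0.0960
= 0.7630 - 0.0960
= 0.6670

P(A∪B) = 0.6670


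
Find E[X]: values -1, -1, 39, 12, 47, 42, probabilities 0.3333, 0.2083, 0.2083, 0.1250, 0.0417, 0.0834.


E[X] = -1*0.3333 - 1*0.2083 + 39*0.2083 + 12*0.1250 + 47*0.0417 + 42*0.0834
= -0.3333 - 0.2083 + 8.1237 + 1.5000 + 1.9599 + 3.5028
= 14.5448

E[X] = 14.5448


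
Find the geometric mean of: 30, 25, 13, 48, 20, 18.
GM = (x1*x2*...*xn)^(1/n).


Product = 30 × 25 × 13 × 48 × 20 × 18 = 168480000
GM = 168480000^(1/6) = 23.5013

GM = 23.5013


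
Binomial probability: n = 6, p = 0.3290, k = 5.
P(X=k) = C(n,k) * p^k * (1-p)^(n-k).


C(6,5) = 6
p^5 = 0.003855
(1-p)^1 = 0.671000
P = 6 * 0.003855 * 0.671000 = 0.0155

P(X=5) = 0.0155


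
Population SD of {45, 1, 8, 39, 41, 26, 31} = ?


Mean = 27.2857
Variance = 245.3469
SD = sqrt(245.3469) = 15.6636

SD = 15.6636


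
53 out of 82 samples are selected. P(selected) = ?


P = 53/82 = 0.6463

P = 0.6463


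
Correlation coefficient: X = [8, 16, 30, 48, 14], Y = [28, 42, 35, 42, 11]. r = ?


Mean X = 23.2000, Mean Y = 31.6000
SD X = 14.344337, SD Y = 11.534297
Cov = 90.080000
r = 90.080000/(14.344337*11.534297) = 0.5444

r = 0.5444


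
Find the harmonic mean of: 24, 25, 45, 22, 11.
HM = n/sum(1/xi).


Sum of reciprocals = 1/24 + 1/25 + 1/45 + 1/22 + 1/11 = 0.240253
HM = 5/0.240253 = 20.8114

HM = 20.8114


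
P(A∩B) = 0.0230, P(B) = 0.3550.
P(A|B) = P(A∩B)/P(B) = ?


P(A|B) = 0.0230/0.3550 = 0.0648

P(A|B) = 0.0648


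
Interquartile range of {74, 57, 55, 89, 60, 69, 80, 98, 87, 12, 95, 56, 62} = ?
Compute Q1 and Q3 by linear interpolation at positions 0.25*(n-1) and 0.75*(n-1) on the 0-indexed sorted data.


Sorted: 12, 55, 56, 57, 60, 62, 69, 74, 80, 87, 89, 95, 98
Q1 (25th %ile) = 57.0000
Q3 (75th %ile) = 87.0000
IQR = 87.0000 - 57.0000 = 30.0000

IQR = 30.0000


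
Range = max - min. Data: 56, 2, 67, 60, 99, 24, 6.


Max = 99, Min = 2
Range = 99 - 2 = 97

Range = 97


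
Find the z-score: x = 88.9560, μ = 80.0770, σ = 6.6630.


z = (88.9560 - 80.0770)/6.6630
= 8.8790/6.6630
= 1.3326

z = 1.3326


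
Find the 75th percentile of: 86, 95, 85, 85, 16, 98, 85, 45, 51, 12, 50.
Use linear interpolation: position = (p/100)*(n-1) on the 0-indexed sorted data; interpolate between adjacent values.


Sorted: 12, 16, 45, 50, 51, 85, 85, 85, 86, 95, 98
n = 11
Index = 75/100 * 10 = 7.5000
Lower = data[7] = 85, Upper = data[8] = 86
P75 = 85 + 0.5000*(1) = 85.5000

P75 = 85.5000


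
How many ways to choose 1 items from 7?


C(7,1) = 7!/(1! × 6!)
= 5040/(1 × 720)
= 7

C(7,1) = 7


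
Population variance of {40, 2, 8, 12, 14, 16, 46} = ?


Mean = 19.7143
Squared deviations: 411.5102, 313.7959, 137.2245, 59.5102, 32.6531, 13.7959, 690.9388
Sum = 1659.4286
Variance = 1659.4286/7 = 237.0612

Variance = 237.0612


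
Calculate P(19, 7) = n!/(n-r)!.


P(19,7) = 19!/12!
= 121645100408832000/479001600
= 253955520

P(19,7) = 253955520


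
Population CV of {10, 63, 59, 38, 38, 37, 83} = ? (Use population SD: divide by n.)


Mean = 46.8571
SD = 21.8006
CV = (21.8006/46.8571)*100 = 46.5256%

CV = 46.5256%


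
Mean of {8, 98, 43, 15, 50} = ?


Sum = 8 + 98 + 43 + 15 + 50 = 214
n = 5
Mean = 214/5 = 42.8000

Mean = 42.8000


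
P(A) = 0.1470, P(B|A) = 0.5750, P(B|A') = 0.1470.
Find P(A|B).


P(B) = P(B|A)*P(A) + P(B|A')*P(A')
= 0.5750*0.1470 + 0.1470*0.8530
= 0.084525 + 0.125391 = 0.209916
P(A|B) = 0.084525/0.209916 = 0.4027

P(A|B) = 0.4027


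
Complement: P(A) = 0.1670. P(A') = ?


P(not A) = 1 - 0.1670 = 0.8330

P(not A) = 0.8330


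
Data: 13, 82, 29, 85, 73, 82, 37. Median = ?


Sorted: 13, 29, 37, 73, 82, 82, 85
n = 7 (odd)
Middle value = 73

Median = 73


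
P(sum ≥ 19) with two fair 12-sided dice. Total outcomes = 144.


Total outcomes = 12×12 = 144
Favorable (sum ≥ 19): 21
P = 21/144 = 0.1458

P = 0.1458


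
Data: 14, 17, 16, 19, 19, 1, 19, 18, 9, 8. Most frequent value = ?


Frequencies: 1:1, 8:1, 9:1, 14:1, 16:1, 17:1, 18:1, 19:3
Max frequency = 3
Mode = 19

Mode = 19


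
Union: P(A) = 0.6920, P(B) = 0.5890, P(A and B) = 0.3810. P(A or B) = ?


P(A∪B) = 0.6920 + 0.5890 - 0.3810
= 1.2810 - 0.3810
= 0.9000

P(A∪B) = 0.9000


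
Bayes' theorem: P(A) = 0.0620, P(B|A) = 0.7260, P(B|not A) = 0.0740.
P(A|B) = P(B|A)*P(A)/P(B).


P(B) = P(B|A)*P(A) + P(B|A')*P(A')
= 0.7260*0.0620 + 0.0740*0.9380
= 0.045012 + 0.069412 = 0.114424
P(A|B) = 0.045012/0.114424 = 0.3934

P(A|B) = 0.3934


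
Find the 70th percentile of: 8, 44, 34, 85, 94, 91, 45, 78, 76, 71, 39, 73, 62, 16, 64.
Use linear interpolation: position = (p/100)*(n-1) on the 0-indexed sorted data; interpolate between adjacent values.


Sorted: 8, 16, 34, 39, 44, 45, 62, 64, 71, 73, 76, 78, 85, 91, 94
n = 15
Index = 70/100 * 14 = 9.8000
Lower = data[9] = 73, Upper = data[10] = 76
P70 = 73 + 0.8000*(3) = 75.4000

P70 = 75.4000


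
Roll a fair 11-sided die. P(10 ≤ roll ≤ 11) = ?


Favorable outcomes (10 ≤ roll ≤ 11): 2
Total outcomes = 11
P = 2/11 = 0.1818

P = 0.1818


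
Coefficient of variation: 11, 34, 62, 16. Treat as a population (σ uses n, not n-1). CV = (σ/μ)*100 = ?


Mean = 30.7500
SD = 19.9672
CV = (19.9672/30.7500)*100 = 64.9339%

CV = 64.9339%


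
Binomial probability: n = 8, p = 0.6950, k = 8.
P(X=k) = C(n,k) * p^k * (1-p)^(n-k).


C(8,8) = 1
p^8 = 0.054435
(1-p)^0 = 1.000000
P = 1 * 0.054435 * 1.000000 = 0.0544

P(X=8) = 0.0544


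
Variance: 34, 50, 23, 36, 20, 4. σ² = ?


Mean = 27.8333
Squared deviations: 38.0278, 491.3611, 23.3611, 66.6944, 61.3611, 568.0278
Sum = 1248.8333
Variance = 1248.8333/6 = 208.1389

Variance = 208.1389


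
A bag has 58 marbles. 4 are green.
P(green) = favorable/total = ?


P = 4/58 = 0.0690

P = 0.0690


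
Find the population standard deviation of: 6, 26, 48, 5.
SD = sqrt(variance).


Mean = 21.2500
Variance = 308.6875
SD = sqrt(308.6875) = 17.5695

SD = 17.5695


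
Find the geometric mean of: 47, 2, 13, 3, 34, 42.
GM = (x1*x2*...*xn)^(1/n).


Product = 47 × 2 × 13 × 3 × 34 × 42 = 5235048
GM = 5235048^(1/6) = 13.1771

GM = 13.1771


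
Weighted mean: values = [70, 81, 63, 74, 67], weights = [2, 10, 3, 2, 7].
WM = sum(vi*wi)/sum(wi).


Numerator = 70*2 + 81*10 + 63*3 + 74*2 + 67*7 = 1756
Denominator = 2 + 10 + 3 + 2 + 7 = 24
WM = 1756/24 = 73.1667

WM = 73.1667


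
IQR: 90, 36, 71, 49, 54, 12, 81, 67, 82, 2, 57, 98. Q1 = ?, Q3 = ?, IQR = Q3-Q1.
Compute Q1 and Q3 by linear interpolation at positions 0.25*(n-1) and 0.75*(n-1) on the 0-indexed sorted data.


Sorted: 2, 12, 36, 49, 54, 57, 67, 71, 81, 82, 90, 98
Q1 (25th %ile) = 45.7500
Q3 (75th %ile) = 81.2500
IQR = 81.2500 - 45.7500 = 35.5000

IQR = 35.5000


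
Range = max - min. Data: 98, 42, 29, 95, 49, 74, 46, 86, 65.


Max = 98, Min = 29
Range = 98 - 29 = 69

Range = 69


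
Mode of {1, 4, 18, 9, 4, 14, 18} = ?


Frequencies: 1:1, 4:2, 9:1, 14:1, 18:2
Max frequency = 2
Mode = 4, 18

Mode = 4, 18


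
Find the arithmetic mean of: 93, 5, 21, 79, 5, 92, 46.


Sum = 93 + 5 + 21 + 79 + 5 + 92 + 46 = 341
n = 7
Mean = 341/7 = 48.7143

Mean = 48.7143


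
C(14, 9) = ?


C(14,9) = 14!/(9! × 5!)
= 87178291200/(362880 × 120)
= 2002

C(14,9) = 2002


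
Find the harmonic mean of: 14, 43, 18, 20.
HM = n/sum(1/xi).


Sum of reciprocals = 1/14 + 1/43 + 1/18 + 1/20 = 0.200240
HM = 4/0.200240 = 19.9760

HM = 19.9760


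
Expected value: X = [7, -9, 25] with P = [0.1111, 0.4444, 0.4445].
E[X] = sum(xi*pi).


E[X] = 7*0.1111 - 9*0.4444 + 25*0.4445
= 0.7777 - 3.9996 + 11.1125
= 7.8906

E[X] = 7.8906


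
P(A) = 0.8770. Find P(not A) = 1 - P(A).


P(not A) = 1 - 0.8770 = 0.1230

P(not A) = 0.1230


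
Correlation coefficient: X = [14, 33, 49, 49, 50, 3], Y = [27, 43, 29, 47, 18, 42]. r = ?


Mean X = 33.0000, Mean Y = 34.3333
SD X = 18.538249, SD Y = 10.354816
Cov = -41.833333
r = -41.833333/(18.538249*10.354816) = -0.2179

r = -0.2179


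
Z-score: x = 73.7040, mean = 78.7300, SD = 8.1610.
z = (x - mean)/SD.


z = (73.7040 - 78.7300)/8.1610
= -5.0260/8.1610
= -0.6159

z = -0.6159


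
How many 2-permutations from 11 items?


P(11,2) = 11!/9!
= 39916800/362880
= 110

P(11,2) = 110


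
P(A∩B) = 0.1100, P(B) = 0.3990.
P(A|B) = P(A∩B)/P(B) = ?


P(A|B) = 0.1100/0.3990 = 0.2757

P(A|B) = 0.2757


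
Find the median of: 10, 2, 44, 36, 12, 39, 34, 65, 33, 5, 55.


Sorted: 2, 5, 10, 12, 33, 34, 36, 39, 44, 55, 65
n = 11 (odd)
Middle value = 34

Median = 34


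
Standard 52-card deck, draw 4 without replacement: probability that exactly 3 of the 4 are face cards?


Hypergeometric: P(X=3) = C(12,3)·C(40,1) / C(52,4)
= 220 × 40 / 270725
= 8800/270725 = 0.0325

P = 0.0325


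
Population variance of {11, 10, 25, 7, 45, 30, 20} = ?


Mean = 21.1429
Squared deviations: 102.8776, 124.1633, 14.8776, 200.0204, 569.1633, 78.4490, 1.3061
Sum = 1090.8571
Variance = 1090.8571/7 = 155.8367

Variance = 155.8367


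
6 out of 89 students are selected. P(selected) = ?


P = 6/89 = 0.0674

P = 0.0674


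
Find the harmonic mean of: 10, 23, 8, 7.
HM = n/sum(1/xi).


Sum of reciprocals = 1/10 + 1/23 + 1/8 + 1/7 = 0.411335
HM = 4/0.411335 = 9.7244

HM = 9.7244


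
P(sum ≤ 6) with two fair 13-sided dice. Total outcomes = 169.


Total outcomes = 13×13 = 169
Favorable (sum ≤ 6): 15
P = 15/169 = 0.0888

P = 0.0888


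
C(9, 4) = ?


C(9,4) = 9!/(4! × 5!)
= 362880/(24 × 120)
= 126

C(9,4) = 126


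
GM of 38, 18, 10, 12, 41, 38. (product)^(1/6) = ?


Product = 38 × 18 × 10 × 12 × 41 × 38 = 127880640
GM = 127880640^(1/6) = 22.4458

GM = 22.4458


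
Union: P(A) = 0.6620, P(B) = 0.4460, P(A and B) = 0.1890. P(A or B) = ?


P(A∪B) = 0.6620 + 0.4460 - 0.1890
= 1.1080 - 0.1890
= 0.9190

P(A∪B) = 0.9190


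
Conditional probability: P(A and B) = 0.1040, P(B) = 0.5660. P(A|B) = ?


P(A|B) = 0.1040/0.5660 = 0.1837

P(A|B) = 0.1837


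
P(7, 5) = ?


P(7,5) = 7!/2!
= 5040/2
= 2520

P(7,5) = 2520


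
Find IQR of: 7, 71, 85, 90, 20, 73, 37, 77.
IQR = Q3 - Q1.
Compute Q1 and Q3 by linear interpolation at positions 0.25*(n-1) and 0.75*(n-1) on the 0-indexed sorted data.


Sorted: 7, 20, 37, 71, 73, 77, 85, 90
Q1 (25th %ile) = 32.7500
Q3 (75th %ile) = 79.0000
IQR = 79.0000 - 32.7500 = 46.2500

IQR = 46.2500


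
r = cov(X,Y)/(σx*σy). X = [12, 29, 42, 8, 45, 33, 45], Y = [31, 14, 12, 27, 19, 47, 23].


Mean X = 30.5714, Mean Y = 24.7143
SD X = 14.191115, SD Y = 11.041665
Cov = -49.979592
r = -49.979592/(14.191115*11.041665) = -0.3190

r = -0.3190


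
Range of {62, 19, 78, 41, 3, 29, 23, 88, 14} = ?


Max = 88, Min = 3
Range = 88 - 3 = 85

Range = 85


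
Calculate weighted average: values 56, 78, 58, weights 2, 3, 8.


Numerator = 56*2 + 78*3 + 58*8 = 810
Denominator = 2 + 3 + 8 = 13
WM = 810/13 = 62.3077

WM = 62.3077


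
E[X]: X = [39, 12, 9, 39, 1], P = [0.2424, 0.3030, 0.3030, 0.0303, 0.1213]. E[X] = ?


E[X] = 39*0.2424 + 12*0.3030 + 9*0.3030 + 39*0.0303 + 1*0.1213
= 9.4536 + 3.6360 + 2.7270 + 1.1817 + 0.1213
= 17.1196

E[X] = 17.1196


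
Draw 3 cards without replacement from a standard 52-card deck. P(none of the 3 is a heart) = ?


P(no hearts) = (39/52) × (38/51) × (37/50)
= 0.4135

P = 0.4135


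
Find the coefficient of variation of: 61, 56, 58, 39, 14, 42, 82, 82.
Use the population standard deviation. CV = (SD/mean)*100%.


Mean = 54.2500
SD = 21.2294
CV = (21.2294/54.2500)*100 = 39.1325%

CV = 39.1325%


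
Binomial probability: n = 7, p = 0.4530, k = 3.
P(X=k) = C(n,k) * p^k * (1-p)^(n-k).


C(7,3) = 35
p^3 = 0.092960
(1-p)^4 = 0.089526
P = 35 * 0.092960 * 0.089526 = 0.2913

P(X=3) = 0.2913


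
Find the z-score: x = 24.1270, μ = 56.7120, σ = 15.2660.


z = (24.1270 - 56.7120)/15.2660
= -32.5850/15.2660
= -2.1345

z = -2.1345


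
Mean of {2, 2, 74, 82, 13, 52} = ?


Sum = 2 + 2 + 74 + 82 + 13 + 52 = 225
n = 6
Mean = 225/6 = 37.5000

Mean = 37.5000


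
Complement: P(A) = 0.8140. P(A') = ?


P(not A) = 1 - 0.8140 = 0.1860

P(not A) = 0.1860


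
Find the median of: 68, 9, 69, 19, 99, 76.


Sorted: 9, 19, 68, 69, 76, 99
n = 6 (even)
Middle values: 68 and 69
Median = (68+69)/2 = 68.5000

Median = 68.5000


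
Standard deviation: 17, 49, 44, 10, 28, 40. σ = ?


Mean = 31.3333
Variance = 203.2222
SD = sqrt(203.2222) = 14.2556

SD = 14.2556


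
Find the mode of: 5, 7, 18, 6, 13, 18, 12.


Frequencies: 5:1, 6:1, 7:1, 12:1, 13:1, 18:2
Max frequency = 2
Mode = 18

Mode = 18


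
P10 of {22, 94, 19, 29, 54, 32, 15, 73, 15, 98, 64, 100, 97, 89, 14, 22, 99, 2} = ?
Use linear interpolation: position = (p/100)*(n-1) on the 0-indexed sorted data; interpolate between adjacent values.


Sorted: 2, 14, 15, 15, 19, 22, 22, 29, 32, 54, 64, 73, 89, 94, 97, 98, 99, 100
n = 18
Index = 10/100 * 17 = 1.7000
Lower = data[1] = 14, Upper = data[2] = 15
P10 = 14 + 0.7000*(1) = 14.7000

P10 = 14.7000


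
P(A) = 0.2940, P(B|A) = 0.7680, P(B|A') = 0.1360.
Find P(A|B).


P(B) = P(B|A)*P(A) + P(B|A')*P(A')
= 0.7680*0.2940 + 0.1360*0.7060
= 0.225792 + 0.096016 = 0.321808
P(A|B) = 0.225792/0.321808 = 0.7016

P(A|B) = 0.7016


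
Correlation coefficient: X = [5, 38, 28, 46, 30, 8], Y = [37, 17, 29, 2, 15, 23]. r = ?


Mean X = 25.8333, Mean Y = 20.5000
SD X = 14.881943, SD Y = 11.071736
Cov = -134.750000
r = -134.750000/(14.881943*11.071736) = -0.8178

r = -0.8178


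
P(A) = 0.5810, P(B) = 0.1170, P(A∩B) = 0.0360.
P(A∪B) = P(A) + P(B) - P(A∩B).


P(A∪B) = 0.5810 + 0.1170 - 0.0360
= 0.6980 - 0.0360
= 0.6620

P(A∪B) = 0.6620


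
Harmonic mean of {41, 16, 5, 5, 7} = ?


Sum of reciprocals = 1/41 + 1/16 + 1/5 + 1/5 + 1/7 = 0.629747
HM = 5/0.629747 = 7.9397

HM = 7.9397


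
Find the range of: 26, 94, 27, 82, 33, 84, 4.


Max = 94, Min = 4
Range = 94 - 4 = 90

Range = 90


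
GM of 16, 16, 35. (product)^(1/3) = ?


Product = 16 × 16 × 35 = 8960
GM = 8960^(1/3) = 20.7700

GM = 20.7700


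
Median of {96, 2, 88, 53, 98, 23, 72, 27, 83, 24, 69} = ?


Sorted: 2, 23, 24, 27, 53, 69, 72, 83, 88, 96, 98
n = 11 (odd)
Middle value = 69

Median = 69


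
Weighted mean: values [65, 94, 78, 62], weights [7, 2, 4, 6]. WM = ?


Numerator = 65*7 + 94*2 + 78*4 + 62*6 = 1327
Denominator = 7 + 2 + 4 + 6 = 19
WM = 1327/19 = 69.8421

WM = 69.8421


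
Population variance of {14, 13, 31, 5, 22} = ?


Mean = 17.0000
Squared deviations: 9.0000, 16.0000, 196.0000, 144.0000, 25.0000
Sum = 390.0000
Variance = 390.0000/5 = 78.0000

Variance = 78.0000


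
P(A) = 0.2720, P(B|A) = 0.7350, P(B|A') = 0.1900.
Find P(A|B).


P(B) = P(B|A)*P(A) + P(B|A')*P(A')
= 0.7350*0.2720 + 0.1900*0.7280
= 0.199920 + 0.138320 = 0.338240
P(A|B) = 0.199920/0.338240 = 0.5911

P(A|B) = 0.5911


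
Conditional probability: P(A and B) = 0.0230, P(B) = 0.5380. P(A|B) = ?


P(A|B) = 0.0230/0.5380 = 0.0428

P(A|B) = 0.0428


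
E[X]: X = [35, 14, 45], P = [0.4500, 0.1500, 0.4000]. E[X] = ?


E[X] = 35*0.4500 + 14*0.1500 + 45*0.4000
= 15.7500 + 2.1000 + 18.0000
= 35.8500

E[X] = 35.8500


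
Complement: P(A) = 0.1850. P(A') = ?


P(not A) = 1 - 0.1850 = 0.8150

P(not A) = 0.8150


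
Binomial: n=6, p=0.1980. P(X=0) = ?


C(6,0) = 1
p^0 = 1.000000
(1-p)^6 = 0.266101
P = 1 * 1.000000 * 0.266101 = 0.2661

P(X=0) = 0.2661


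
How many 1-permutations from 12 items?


P(12,1) = 12!/11!
= 479001600/39916800
= 12

P(12,1) = 12


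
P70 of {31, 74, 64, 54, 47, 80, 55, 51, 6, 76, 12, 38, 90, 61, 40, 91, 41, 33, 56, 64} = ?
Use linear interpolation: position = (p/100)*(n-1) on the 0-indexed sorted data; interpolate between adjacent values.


Sorted: 6, 12, 31, 33, 38, 40, 41, 47, 51, 54, 55, 56, 61, 64, 64, 74, 76, 80, 90, 91
n = 20
Index = 70/100 * 19 = 13.3000
Lower = data[13] = 64, Upper = data[14] = 64
P70 = 64 + 0.3000*(0) = 64.0000

P70 = 64.0000


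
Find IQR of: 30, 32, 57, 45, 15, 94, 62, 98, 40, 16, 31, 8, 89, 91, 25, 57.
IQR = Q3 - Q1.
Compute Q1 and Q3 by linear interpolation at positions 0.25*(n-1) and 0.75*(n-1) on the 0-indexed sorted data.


Sorted: 8, 15, 16, 25, 30, 31, 32, 40, 45, 57, 57, 62, 89, 91, 94, 98
Q1 (25th %ile) = 28.7500
Q3 (75th %ile) = 68.7500
IQR = 68.7500 - 28.7500 = 40.0000

IQR = 40.0000


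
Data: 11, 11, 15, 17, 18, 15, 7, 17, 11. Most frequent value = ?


Frequencies: 7:1, 11:3, 15:2, 17:2, 18:1
Max frequency = 3
Mode = 11

Mode = 11


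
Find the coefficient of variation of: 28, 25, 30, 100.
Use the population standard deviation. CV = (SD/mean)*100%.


Mean = 45.7500
SD = 31.3718
CV = (31.3718/45.7500)*100 = 68.5722%

CV = 68.5722%


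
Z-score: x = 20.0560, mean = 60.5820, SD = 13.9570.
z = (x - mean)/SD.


z = (20.0560 - 60.5820)/13.9570
= -40.5260/13.9570
= -2.9036

z = -2.9036


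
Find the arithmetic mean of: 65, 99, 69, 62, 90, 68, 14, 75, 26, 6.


Sum = 65 + 99 + 69 + 62 + 90 + 68 + 14 + 75 + 26 + 6 = 574
n = 10
Mean = 574/10 = 57.4000

Mean = 57.4000


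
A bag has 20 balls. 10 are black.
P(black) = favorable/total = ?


P = 10/20 = 0.5000

P = 0.5000


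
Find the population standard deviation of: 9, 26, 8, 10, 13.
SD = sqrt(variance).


Mean = 13.2000
Variance = 43.7600
SD = sqrt(43.7600) = 6.6151

SD = 6.6151


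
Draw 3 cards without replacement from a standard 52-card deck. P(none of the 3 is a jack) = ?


P(no jacks) = (48/52) × (47/51) × (46/50)
= 0.7826

P = 0.7826


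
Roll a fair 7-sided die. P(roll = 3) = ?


Favorable outcomes (roll = 3): 1
Total outcomes = 7
P = 1/7 = 0.1429

P = 0.1429


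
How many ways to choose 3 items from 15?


C(15,3) = 15!/(3! × 12!)
= 1307674368000/(6 × 479001600)
= 455

C(15,3) = 455


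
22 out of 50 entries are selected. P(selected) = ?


P = 22/50 = 0.4400

P = 0.4400


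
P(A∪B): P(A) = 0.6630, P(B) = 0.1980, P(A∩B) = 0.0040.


P(A∪B) = 0.6630 + 0.1980 - 0.0040
= 0.8610 - 0.0040
= 0.8570

P(A∪B) = 0.8570


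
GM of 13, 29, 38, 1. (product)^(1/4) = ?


Product = 13 × 29 × 38 × 1 = 14326
GM = 14326^(1/4) = 10.9404

GM = 10.9404


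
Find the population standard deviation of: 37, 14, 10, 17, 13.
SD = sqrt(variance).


Mean = 18.2000
Variance = 93.3600
SD = sqrt(93.3600) = 9.6623

SD = 9.6623


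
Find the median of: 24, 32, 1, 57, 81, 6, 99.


Sorted: 1, 6, 24, 32, 57, 81, 99
n = 7 (odd)
Middle value = 32

Median = 32


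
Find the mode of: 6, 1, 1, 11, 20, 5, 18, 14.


Frequencies: 1:2, 5:1, 6:1, 11:1, 14:1, 18:1, 20:1
Max frequency = 2
Mode = 1

Mode = 1


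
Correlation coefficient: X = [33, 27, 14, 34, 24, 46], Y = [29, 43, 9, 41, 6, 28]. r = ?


Mean X = 29.6667, Mean Y = 26.0000
SD X = 9.843215, SD Y = 14.236104
Cov = 73.666667
r = 73.666667/(9.843215*14.236104) = 0.5257

r = 0.5257


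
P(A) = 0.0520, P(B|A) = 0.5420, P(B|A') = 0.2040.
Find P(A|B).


P(B) = P(B|A)*P(A) + P(B|A')*P(A')
= 0.5420*0.0520 + 0.2040*0.9480
= 0.028184 + 0.193392 = 0.221576
P(A|B) = 0.028184/0.221576 = 0.1272

P(A|B) = 0.1272


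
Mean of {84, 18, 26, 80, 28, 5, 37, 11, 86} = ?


Sum = 84 + 18 + 26 + 80 + 28 + 5 + 37 + 11 + 86 = 375
n = 9
Mean = 375/9 = 41.6667

Mean = 41.6667


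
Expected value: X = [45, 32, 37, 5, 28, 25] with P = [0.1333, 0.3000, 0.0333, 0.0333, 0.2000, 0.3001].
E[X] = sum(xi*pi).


E[X] = 45*0.1333 + 32*0.3000 + 37*0.0333 + 5*0.0333 + 28*0.2000 + 25*0.3001
= 5.9985 + 9.6000 + 1.2321 + 0.1665 + 5.6000 + 7.5025
= 30.0996

E[X] = 30.0996


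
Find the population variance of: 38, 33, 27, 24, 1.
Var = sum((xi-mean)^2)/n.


Mean = 24.6000
Squared deviations: 179.5600, 70.5600, 5.7600, 0.3600, 556.9600
Sum = 813.2000
Variance = 813.2000/5 = 162.6400

Variance = 162.6400


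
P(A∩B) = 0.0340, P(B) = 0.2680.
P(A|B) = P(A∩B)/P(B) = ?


P(A|B) = 0.0340/0.2680 = 0.1269

P(A|B) = 0.1269


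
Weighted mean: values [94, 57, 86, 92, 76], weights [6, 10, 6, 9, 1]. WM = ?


Numerator = 94*6 + 57*10 + 86*6 + 92*9 + 76*1 = 2554
Denominator = 6 + 10 + 6 + 9 + 1 = 32
WM = 2554/32 = 79.8125

WM = 79.8125


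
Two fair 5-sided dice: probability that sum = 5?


Total outcomes = 5×5 = 25
Favorable (sum = 5): 4
P = 4/25 = 0.1600

P = 0.1600


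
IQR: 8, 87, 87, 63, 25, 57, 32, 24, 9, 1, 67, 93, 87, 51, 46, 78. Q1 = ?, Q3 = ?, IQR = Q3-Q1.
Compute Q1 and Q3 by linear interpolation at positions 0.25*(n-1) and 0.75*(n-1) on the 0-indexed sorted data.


Sorted: 1, 8, 9, 24, 25, 32, 46, 51, 57, 63, 67, 78, 87, 87, 87, 93
Q1 (25th %ile) = 24.7500
Q3 (75th %ile) = 80.2500
IQR = 80.2500 - 24.7500 = 55.5000

IQR = 55.5000


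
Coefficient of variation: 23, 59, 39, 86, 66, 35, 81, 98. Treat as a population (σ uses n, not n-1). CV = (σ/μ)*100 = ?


Mean = 60.8750
SD = 25.0671
CV = (25.0671/60.8750)*100 = 41.1780%

CV = 41.1780%


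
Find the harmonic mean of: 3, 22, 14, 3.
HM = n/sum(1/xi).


Sum of reciprocals = 1/3 + 1/22 + 1/14 + 1/3 = 0.783550
HM = 4/0.783550 = 5.1050

HM = 5.1050


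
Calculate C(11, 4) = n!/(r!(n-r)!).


C(11,4) = 11!/(4! × 7!)
= 39916800/(24 × 5040)
= 330

C(11,4) = 330


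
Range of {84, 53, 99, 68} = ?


Max = 99, Min = 53
Range = 99 - 53 = 46

Range = 46


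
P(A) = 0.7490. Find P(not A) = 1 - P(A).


P(not A) = 1 - 0.7490 = 0.2510

P(not A) = 0.2510


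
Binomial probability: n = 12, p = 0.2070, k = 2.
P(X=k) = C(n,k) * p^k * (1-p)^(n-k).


C(12,2) = 66
p^2 = 0.042849
(1-p)^10 = 0.098340
P = 66 * 0.042849 * 0.098340 = 0.2781

P(X=2) = 0.2781


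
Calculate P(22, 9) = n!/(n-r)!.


P(22,9) = 22!/13!
= 1124000727777607680000/6227020800
= 180503769600

P(22,9) = 180503769600


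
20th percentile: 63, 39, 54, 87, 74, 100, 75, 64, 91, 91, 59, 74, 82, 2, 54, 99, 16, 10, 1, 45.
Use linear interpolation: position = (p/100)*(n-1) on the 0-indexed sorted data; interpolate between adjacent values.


Sorted: 1, 2, 10, 16, 39, 45, 54, 54, 59, 63, 64, 74, 74, 75, 82, 87, 91, 91, 99, 100
n = 20
Index = 20/100 * 19 = 3.8000
Lower = data[3] = 16, Upper = data[4] = 39
P20 = 16 + 0.8000*(23) = 34.4000

P20 = 34.4000


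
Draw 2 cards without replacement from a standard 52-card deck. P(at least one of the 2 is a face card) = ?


P(at least one) = 1 - P(none)
P(none) = (40/52) × (39/51) = 0.588235
P(at least one) = 1 - 0.588235 = 0.4118

P = 0.4118


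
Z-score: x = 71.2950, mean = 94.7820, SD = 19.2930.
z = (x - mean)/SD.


z = (71.2950 - 94.7820)/19.2930
= -23.4870/19.2930
= -1.2174

z = -1.2174


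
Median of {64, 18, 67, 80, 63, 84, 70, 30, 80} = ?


Sorted: 18, 30, 63, 64, 67, 70, 80, 80, 84
n = 9 (odd)
Middle value = 67

Median = 67


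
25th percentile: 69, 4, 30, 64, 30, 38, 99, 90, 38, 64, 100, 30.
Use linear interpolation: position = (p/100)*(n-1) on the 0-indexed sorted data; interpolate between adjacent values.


Sorted: 4, 30, 30, 30, 38, 38, 64, 64, 69, 90, 99, 100
n = 12
Index = 25/100 * 11 = 2.7500
Lower = data[2] = 30, Upper = data[3] = 30
P25 = 30 + 0.7500*(0) = 30.0000

P25 = 30.0000


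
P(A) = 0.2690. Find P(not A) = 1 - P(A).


P(not A) = 1 - 0.2690 = 0.7310

P(not A) = 0.7310


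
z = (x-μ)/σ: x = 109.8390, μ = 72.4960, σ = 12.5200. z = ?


z = (109.8390 - 72.4960)/12.5200
= 37.3430/12.5200
= 2.9827

z = 2.9827


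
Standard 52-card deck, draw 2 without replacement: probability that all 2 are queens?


P(all queens) = (4/52) × (3/51)
= 0.0045

P = 0.0045


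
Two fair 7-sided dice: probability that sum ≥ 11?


Total outcomes = 7×7 = 49
Favorable (sum ≥ 11): 10
P = 10/49 = 0.2041

P = 0.2041


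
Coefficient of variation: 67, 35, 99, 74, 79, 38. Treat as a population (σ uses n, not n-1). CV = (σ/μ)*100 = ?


Mean = 65.3333
SD = 22.6029
CV = (22.6029/65.3333)*100 = 34.5962%

CV = 34.5962%


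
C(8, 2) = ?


C(8,2) = 8!/(2! × 6!)
= 40320/(2 × 720)
= 28

C(8,2) = 28


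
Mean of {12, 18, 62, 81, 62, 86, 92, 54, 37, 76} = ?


Sum = 12 + 18 + 62 + 81 + 62 + 86 + 92 + 54 + 37 + 76 = 580
n = 10
Mean = 580/10 = 58.0000

Mean = 58.0000


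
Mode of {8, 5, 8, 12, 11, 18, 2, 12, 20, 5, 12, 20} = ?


Frequencies: 2:1, 5:2, 8:2, 11:1, 12:3, 18:1, 20:2
Max frequency = 3
Mode = 12

Mode = 12


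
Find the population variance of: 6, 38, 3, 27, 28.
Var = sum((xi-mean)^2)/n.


Mean = 20.4000
Squared deviations: 207.3600, 309.7600, 302.7600, 43.5600, 57.7600
Sum = 921.2000
Variance = 921.2000/5 = 184.2400

Variance = 184.2400


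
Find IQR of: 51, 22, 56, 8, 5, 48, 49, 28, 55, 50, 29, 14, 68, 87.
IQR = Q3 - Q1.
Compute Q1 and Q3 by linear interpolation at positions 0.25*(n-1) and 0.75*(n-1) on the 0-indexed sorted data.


Sorted: 5, 8, 14, 22, 28, 29, 48, 49, 50, 51, 55, 56, 68, 87
Q1 (25th %ile) = 23.5000
Q3 (75th %ile) = 54.0000
IQR = 54.0000 - 23.5000 = 30.5000

IQR = 30.5000


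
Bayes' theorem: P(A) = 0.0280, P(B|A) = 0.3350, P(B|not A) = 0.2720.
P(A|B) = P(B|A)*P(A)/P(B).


P(B) = P(B|A)*P(A) + P(B|A')*P(A')
= 0.3350*0.0280 + 0.2720*0.9720
= 0.009380 + 0.264384 = 0.273764
P(A|B) = 0.009380/0.273764 = 0.0343

P(A|B) = 0.0343


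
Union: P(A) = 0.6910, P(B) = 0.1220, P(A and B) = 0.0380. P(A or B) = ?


P(A∪B) = 0.6910 + 0.1220 - 0.0380
= 0.8130 - 0.0380
= 0.7750

P(A∪B) = 0.7750


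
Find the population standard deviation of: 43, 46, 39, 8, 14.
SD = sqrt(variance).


Mean = 30.0000
Variance = 249.2000
SD = sqrt(249.2000) = 15.7861

SD = 15.7861


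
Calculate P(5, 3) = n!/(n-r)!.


P(5,3) = 5!/2!
= 120/2
= 60

P(5,3) = 60


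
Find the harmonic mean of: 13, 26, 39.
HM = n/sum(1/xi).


Sum of reciprocals = 1/13 + 1/26 + 1/39 = 0.141026
HM = 3/0.141026 = 21.2727

HM = 21.2727


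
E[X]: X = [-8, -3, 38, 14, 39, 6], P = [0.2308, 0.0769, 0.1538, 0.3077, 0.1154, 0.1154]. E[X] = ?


E[X] = -8*0.2308 - 3*0.0769 + 38*0.1538 + 14*0.3077 + 39*0.1154 + 6*0.1154
= -1.8464 - 0.2307 + 5.8444 + 4.3078 + 4.5006 + 0.6924
= 13.2681

E[X] = 13.2681


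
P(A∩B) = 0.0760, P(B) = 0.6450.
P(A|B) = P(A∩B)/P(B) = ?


P(A|B) = 0.0760/0.6450 = 0.1178

P(A|B) = 0.1178


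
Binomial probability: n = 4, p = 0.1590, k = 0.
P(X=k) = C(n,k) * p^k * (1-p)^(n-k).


C(4,0) = 1
p^0 = 1.000000
(1-p)^4 = 0.500246
P = 1 * 1.000000 * 0.500246 = 0.5002

P(X=0) = 0.5002


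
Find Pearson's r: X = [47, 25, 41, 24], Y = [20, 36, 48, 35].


Mean X = 34.2500, Mean Y = 34.7500
SD X = 9.984363, SD Y = 9.934158
Cov = -28.187500
r = -28.187500/(9.984363*9.934158) = -0.2842

r = -0.2842


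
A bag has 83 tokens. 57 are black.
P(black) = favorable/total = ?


P = 57/83 = 0.6867

P = 0.6867


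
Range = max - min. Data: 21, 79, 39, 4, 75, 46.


Max = 79, Min = 4
Range = 79 - 4 = 75

Range = 75


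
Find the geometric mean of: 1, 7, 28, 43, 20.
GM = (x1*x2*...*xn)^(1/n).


Product = 1 × 7 × 28 × 43 × 20 = 168560
GM = 168560^(1/5) = 11.1007

GM = 11.1007


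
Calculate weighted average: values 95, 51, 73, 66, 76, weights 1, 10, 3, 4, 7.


Numerator = 95*1 + 51*10 + 73*3 + 66*4 + 76*7 = 1620
Denominator = 1 + 10 + 3 + 4 + 7 = 25
WM = 1620/25 = 64.8000

WM = 64.8000


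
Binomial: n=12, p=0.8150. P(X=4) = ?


C(12,4) = 495
p^4 = 0.441195
(1-p)^8 = 1.372062e-06
P = 495 * 0.441195 * 1.372062e-06 = 0.0003

P(X=4) = 0.0003


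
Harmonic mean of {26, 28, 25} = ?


Sum of reciprocals = 1/26 + 1/28 + 1/25 = 0.114176
HM = 3/0.114176 = 26.2753

HM = 26.2753


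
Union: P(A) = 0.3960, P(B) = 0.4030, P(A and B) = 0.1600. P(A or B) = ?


P(A∪B) = 0.3960 + 0.4030 - 0.1600
= 0.7990 - 0.1600
= 0.6390

P(A∪B) = 0.6390


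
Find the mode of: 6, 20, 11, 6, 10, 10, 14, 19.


Frequencies: 6:2, 10:2, 11:1, 14:1, 19:1, 20:1
Max frequency = 2
Mode = 6, 10

Mode = 6, 10


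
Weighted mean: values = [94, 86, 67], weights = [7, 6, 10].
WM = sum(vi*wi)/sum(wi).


Numerator = 94*7 + 86*6 + 67*10 = 1844
Denominator = 7 + 6 + 10 = 23
WM = 1844/23 = 80.1739

WM = 80.1739


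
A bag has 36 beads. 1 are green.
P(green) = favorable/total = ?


P = 1/36 = 0.0278

P = 0.0278


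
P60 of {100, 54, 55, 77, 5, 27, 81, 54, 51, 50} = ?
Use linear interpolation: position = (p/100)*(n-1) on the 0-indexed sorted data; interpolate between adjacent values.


Sorted: 5, 27, 50, 51, 54, 54, 55, 77, 81, 100
n = 10
Index = 60/100 * 9 = 5.4000
Lower = data[5] = 54, Upper = data[6] = 55
P60 = 54 + 0.4000*(1) = 54.4000

P60 = 54.4000


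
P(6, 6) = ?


P(6,6) = 6!/0!
= 720/1
= 720

P(6,6) = 720


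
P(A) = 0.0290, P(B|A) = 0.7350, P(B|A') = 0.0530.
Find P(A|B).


P(B) = P(B|A)*P(A) + P(B|A')*P(A')
= 0.7350*0.0290 + 0.0530*0.9710
= 0.021315 + 0.051463 = 0.072778
P(A|B) = 0.021315/0.072778 = 0.2929

P(A|B) = 0.2929


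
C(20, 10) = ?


C(20,10) = 20!/(10! × 10!)
= 2432902008176640000/(3628800 × 3628800)
= 184756

C(20,10) = 184756


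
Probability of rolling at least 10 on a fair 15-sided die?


Favorable outcomes (roll ≥ 10): 6
Total outcomes = 15
P = 6/15 = 0.4000

P = 0.4000


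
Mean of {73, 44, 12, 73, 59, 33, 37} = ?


Sum = 73 + 44 + 12 + 73 + 59 + 33 + 37 = 331
n = 7
Mean = 331/7 = 47.2857

Mean = 47.2857


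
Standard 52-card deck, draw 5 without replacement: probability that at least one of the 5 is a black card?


P(at least one) = 1 - P(none)
P(none) = (26/52) × (25/51) × (24/50) × (23/49) × (22/48) = 0.025310
P(at least one) = 1 - 0.025310 = 0.9747

P = 0.9747


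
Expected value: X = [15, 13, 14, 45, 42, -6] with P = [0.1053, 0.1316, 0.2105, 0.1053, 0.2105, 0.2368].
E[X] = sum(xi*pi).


E[X] = 15*0.1053 + 13*0.1316 + 14*0.2105 + 45*0.1053 + 42*0.2105 - 6*0.2368
= 1.5795 + 1.7108 + 2.9470 + 4.7385 + 8.8410 - 1.4208
= 18.3960

E[X] = 18.3960


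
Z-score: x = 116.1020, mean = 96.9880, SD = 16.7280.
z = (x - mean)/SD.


z = (116.1020 - 96.9880)/16.7280
= 19.1140/16.7280
= 1.1426

z = 1.1426


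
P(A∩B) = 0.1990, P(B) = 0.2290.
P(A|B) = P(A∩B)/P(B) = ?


P(A|B) = 0.1990/0.2290 = 0.8690

P(A|B) = 0.8690


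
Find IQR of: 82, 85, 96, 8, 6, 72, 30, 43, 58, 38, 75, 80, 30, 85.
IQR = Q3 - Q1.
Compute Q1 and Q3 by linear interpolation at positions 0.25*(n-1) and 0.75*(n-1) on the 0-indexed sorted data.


Sorted: 6, 8, 30, 30, 38, 43, 58, 72, 75, 80, 82, 85, 85, 96
Q1 (25th %ile) = 32.0000
Q3 (75th %ile) = 81.5000
IQR = 81.5000 - 32.0000 = 49.5000

IQR = 49.5000
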